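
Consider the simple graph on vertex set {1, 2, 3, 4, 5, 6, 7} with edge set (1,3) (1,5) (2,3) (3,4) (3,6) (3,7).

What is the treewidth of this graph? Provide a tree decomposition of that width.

Treewidth 1.
One optimal decomposition is:
Bags: B1 = {3, 4}  B2 = {3, 7}  B3 = {2, 3}  B4 = {3, 6}  B5 = {1, 3}  B6 = {1, 5}
Tree: B1–B2, B1–B3, B1–B4, B4–B5, B5–B6

Each bag holds 2 vertices, so the decomposition has width 1, which upper-bounds the treewidth. Any graph with an edge has treewidth ≥ 1, and G has the edge 3–4. The upper and lower bounds meet at 1, so that is the treewidth.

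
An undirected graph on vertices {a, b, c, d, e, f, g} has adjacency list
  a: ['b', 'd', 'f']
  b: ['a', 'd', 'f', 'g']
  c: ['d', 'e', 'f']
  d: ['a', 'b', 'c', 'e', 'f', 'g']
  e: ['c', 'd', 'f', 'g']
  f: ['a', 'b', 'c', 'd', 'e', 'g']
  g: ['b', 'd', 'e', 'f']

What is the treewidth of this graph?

3

A width-3 tree decomposition is:
Bags: B1 = {d, e, f, g}  B2 = {b, d, f, g}  B3 = {a, b, d, f}  B4 = {c, d, e, f}
Tree: B1–B2, B2–B3, B1–B4
Each bag holds 4 vertices, so the decomposition has width 3, which upper-bounds the treewidth. For the lower bound, the 4 vertices {d, e, f, g} are pairwise adjacent, and any tree decomposition puts a clique entirely inside one bag — forcing width ≥ 3. Therefore the treewidth is 3.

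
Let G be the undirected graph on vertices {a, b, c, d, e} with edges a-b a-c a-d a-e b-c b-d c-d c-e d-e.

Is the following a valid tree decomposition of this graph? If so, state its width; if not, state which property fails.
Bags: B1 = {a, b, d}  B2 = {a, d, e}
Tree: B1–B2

No — vertex c appears in no bag.

A tree decomposition must satisfy three properties: every vertex lies in some bag; for every edge, both endpoints lie together in some bag; and for every vertex, the bags containing it form a connected subtree. Here vertex c appears in no bag, so the decomposition is invalid.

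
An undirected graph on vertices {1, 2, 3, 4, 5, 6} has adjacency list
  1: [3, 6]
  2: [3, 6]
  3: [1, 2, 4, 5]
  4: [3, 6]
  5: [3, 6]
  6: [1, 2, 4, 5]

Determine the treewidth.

A width-2 tree decomposition is:
Bags: B1 = {1, 3, 6}  B2 = {3, 5, 6}  B3 = {2, 3, 6}  B4 = {3, 4, 6}
Tree: B1–B2, B2–B3, B3–B4
The largest bag has 3 vertices, giving width 2; this decomposition certifies tw(G) ≤ 2. The edges 3–1–6–5–3 form a cycle, so G is not a tree and its treewidth is at least 2. Therefore the treewidth is 2.

2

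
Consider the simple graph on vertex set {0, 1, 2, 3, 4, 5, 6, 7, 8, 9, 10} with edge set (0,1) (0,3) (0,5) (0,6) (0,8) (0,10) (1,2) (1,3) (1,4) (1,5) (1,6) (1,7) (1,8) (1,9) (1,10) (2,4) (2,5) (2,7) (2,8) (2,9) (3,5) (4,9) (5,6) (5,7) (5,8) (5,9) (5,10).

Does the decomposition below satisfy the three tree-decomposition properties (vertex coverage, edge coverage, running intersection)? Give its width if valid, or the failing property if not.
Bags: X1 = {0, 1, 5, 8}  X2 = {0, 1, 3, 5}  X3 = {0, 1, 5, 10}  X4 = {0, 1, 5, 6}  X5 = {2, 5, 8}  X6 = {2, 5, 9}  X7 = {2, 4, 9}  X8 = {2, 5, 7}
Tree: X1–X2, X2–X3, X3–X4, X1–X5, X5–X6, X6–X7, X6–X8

A tree decomposition must satisfy three properties: every vertex lies in some bag; for every edge, both endpoints lie together in some bag; and for every vertex, the bags containing it form a connected subtree. Here edge (1,2) lies in no bag, so the decomposition is invalid.

No — edge (1,2) lies in no bag.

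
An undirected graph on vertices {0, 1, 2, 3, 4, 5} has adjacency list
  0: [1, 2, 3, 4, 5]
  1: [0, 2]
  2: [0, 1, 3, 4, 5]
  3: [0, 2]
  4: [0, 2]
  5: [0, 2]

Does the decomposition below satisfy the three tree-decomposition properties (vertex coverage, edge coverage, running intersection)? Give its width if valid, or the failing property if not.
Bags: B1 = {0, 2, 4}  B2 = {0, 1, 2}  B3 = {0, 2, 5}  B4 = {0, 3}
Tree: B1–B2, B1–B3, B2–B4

No — edge (2,3) lies in no bag.

A tree decomposition must satisfy three properties: every vertex lies in some bag; for every edge, both endpoints lie together in some bag; and for every vertex, the bags containing it form a connected subtree. Here edge (2,3) lies in no bag, so the decomposition is invalid.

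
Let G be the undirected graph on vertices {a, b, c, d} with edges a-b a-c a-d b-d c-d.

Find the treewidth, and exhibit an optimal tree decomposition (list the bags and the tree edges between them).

Treewidth 2.
One optimal decomposition is:
Bags: B1 = {a, b, d}  B2 = {a, c, d}
Tree: B1–B2

The largest bag has 3 vertices, giving width 2; this decomposition certifies tw(G) ≤ 2. Conversely, {a, c, d} is a clique of size 3, and the vertices of any clique must share a bag in every tree decomposition; so some bag has ≥ 3 vertices and tw(G) ≥ 2. Combining the bounds, tw(G) = 2.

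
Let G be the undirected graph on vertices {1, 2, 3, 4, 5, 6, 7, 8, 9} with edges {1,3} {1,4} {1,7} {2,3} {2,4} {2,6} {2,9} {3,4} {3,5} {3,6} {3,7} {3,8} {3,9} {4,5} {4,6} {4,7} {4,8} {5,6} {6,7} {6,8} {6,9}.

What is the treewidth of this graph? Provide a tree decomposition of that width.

Each bag holds 4 vertices, so the decomposition has width 3, which upper-bounds the treewidth. On the other hand G contains the 4-clique {2, 3, 6, 9}. A clique must lie in a single bag of any decomposition, so no decomposition can have width below 3. Therefore the treewidth is 3.

Treewidth 3.
One optimal decomposition is:
Bags: B1 = {3, 4, 5, 6}  B2 = {3, 4, 6, 8}  B3 = {2, 3, 4, 6}  B4 = {3, 4, 6, 7}  B5 = {2, 3, 6, 9}  B6 = {1, 3, 4, 7}
Tree: B1–B2, B1–B3, B3–B4, B3–B5, B4–B6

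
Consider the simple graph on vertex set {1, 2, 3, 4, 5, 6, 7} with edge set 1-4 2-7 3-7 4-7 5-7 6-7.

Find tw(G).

1

A width-1 tree decomposition is:
Bags: B1 = {4, 7}  B2 = {3, 7}  B3 = {1, 4}  B4 = {5, 7}  B5 = {2, 7}  B6 = {6, 7}
Tree: B1–B2, B1–B3, B2–B4, B2–B5, B1–B6
Each bag holds 2 vertices, so the decomposition has width 1, which upper-bounds the treewidth. G has an edge, so its treewidth is at least 1. Combining the bounds, tw(G) = 1.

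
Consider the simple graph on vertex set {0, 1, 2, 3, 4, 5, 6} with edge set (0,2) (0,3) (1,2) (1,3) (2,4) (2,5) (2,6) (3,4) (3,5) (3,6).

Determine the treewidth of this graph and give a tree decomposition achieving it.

Treewidth 2.
One optimal decomposition is:
Bags: B1 = {2, 3, 4}  B2 = {2, 3, 6}  B3 = {0, 2, 3}  B4 = {2, 3, 5}  B5 = {1, 2, 3}
Tree: B1–B2, B2–B3, B3–B4, B4–B5

Every bag has size at most 3, so the width is 3 − 1 = 2 and tw(G) ≤ 2. Since 3–4–2–6–3 is a cycle in G, G is not acyclic. Forests are exactly the graphs of treewidth ≤ 1, so tw(G) ≥ 2. The upper and lower bounds meet at 2, so that is the treewidth.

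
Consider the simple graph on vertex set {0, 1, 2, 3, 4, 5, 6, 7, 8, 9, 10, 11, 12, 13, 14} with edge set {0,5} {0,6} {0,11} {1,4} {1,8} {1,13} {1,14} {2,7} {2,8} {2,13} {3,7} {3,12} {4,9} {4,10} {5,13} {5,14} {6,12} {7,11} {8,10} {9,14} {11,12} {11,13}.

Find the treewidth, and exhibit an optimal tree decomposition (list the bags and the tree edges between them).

Treewidth 3.
Bags: B1 = {0, 3, 6, 12}  B2 = {0, 3, 11, 12}  B3 = {0, 3, 7, 11}  B4 = {0, 5, 7, 11}  B5 = {5, 7, 11, 13}  B6 = {2, 5, 7, 13}  B7 = {2, 5, 13, 14}  B8 = {1, 2, 13, 14}  B9 = {1, 2, 8, 14}  B10 = {1, 8, 9, 14}  B11 = {1, 4, 8, 9}  B12 = {4, 8, 9, 10}
Tree: B1–B2, B2–B3, B3–B4, B4–B5, B5–B6, B6–B7, B7–B8, B8–B9, B9–B10, B10–B11, B11–B12

The largest bag has 4 vertices, giving width 3; this decomposition certifies tw(G) ≤ 3. For the lower bound: the 4 vertex sets {3,6,12}, {0}, {11}, {2,5,7,13} are disjoint, each induces a connected subgraph, and every pair is joined by at least one edge of G. Contracting each set to a single vertex therefore yields K_{4} as a minor, and since treewidth is minor-monotone, tw(G) ≥ tw(K_{4}) = 3. The upper and lower bounds meet at 3, so that is the treewidth.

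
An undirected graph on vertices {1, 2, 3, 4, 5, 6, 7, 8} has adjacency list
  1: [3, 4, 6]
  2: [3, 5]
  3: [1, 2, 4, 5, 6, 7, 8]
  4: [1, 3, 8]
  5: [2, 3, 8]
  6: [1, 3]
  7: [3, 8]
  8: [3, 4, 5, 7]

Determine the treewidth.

2

A width-2 tree decomposition is:
Bags: B1 = {3, 7, 8}  B2 = {3, 5, 8}  B3 = {3, 4, 8}  B4 = {2, 3, 5}  B5 = {1, 3, 4}  B6 = {1, 3, 6}
Tree: B1–B2, B1–B3, B2–B4, B3–B5, B5–B6
Every bag has size at most 3, so the width is 3 − 1 = 2 and tw(G) ≤ 2. For the lower bound, the 3 vertices {3, 4, 8} are pairwise adjacent, and any tree decomposition puts a clique entirely inside one bag — forcing width ≥ 2. Therefore the treewidth is 2.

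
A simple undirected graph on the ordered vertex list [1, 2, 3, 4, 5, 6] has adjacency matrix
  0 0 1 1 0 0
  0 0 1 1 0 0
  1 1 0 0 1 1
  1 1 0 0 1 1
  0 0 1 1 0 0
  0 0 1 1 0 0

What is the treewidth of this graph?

2

A width-2 tree decomposition is:
Bags: B1 = {2, 3, 4}  B2 = {1, 3, 4}  B3 = {3, 4, 5}  B4 = {3, 4, 6}
Tree: B1–B2, B2–B3, B3–B4
Each bag holds 3 vertices, so the decomposition has width 2, which upper-bounds the treewidth. Since 3–2–4–1–3 is a cycle in G, G is not acyclic. Forests are exactly the graphs of treewidth ≤ 1, so tw(G) ≥ 2. Combining the bounds, tw(G) = 2.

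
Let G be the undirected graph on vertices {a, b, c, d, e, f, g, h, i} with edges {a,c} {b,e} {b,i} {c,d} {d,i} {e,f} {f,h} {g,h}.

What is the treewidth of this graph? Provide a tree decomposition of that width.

Treewidth 1.
One such decomposition:
Bags: B1 = {a, c}  B2 = {c, d}  B3 = {d, i}  B4 = {b, i}  B5 = {b, e}  B6 = {e, f}  B7 = {f, h}  B8 = {g, h}
Tree: B1–B2, B2–B3, B3–B4, B4–B5, B5–B6, B6–B7, B7–B8

Every bag has size at most 2, so the width is 2 − 1 = 1 and tw(G) ≤ 1. G has an edge, so its treewidth is at least 1. Combining the bounds, tw(G) = 1.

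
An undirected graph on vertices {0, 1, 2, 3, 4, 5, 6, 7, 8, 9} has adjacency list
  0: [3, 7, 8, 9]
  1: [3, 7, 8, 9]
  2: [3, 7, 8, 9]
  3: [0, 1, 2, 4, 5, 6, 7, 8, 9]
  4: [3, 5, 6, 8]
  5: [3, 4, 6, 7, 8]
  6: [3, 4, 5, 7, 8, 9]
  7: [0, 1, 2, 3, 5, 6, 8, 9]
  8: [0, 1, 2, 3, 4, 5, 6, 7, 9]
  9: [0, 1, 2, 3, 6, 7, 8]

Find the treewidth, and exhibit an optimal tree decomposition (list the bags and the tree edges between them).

Treewidth 4.
One such decomposition:
Bags: B1 = {1, 3, 7, 8, 9}  B2 = {2, 3, 7, 8, 9}  B3 = {3, 6, 7, 8, 9}  B4 = {3, 5, 6, 7, 8}  B5 = {3, 4, 5, 6, 8}  B6 = {0, 3, 7, 8, 9}
Tree: B1–B2, B2–B3, B3–B4, B4–B5, B2–B6

Each bag holds 5 vertices, so the decomposition has width 4, which upper-bounds the treewidth. For the lower bound, the 5 vertices {3, 4, 5, 6, 8} are pairwise adjacent, and any tree decomposition puts a clique entirely inside one bag — forcing width ≥ 4. Therefore the treewidth is 4.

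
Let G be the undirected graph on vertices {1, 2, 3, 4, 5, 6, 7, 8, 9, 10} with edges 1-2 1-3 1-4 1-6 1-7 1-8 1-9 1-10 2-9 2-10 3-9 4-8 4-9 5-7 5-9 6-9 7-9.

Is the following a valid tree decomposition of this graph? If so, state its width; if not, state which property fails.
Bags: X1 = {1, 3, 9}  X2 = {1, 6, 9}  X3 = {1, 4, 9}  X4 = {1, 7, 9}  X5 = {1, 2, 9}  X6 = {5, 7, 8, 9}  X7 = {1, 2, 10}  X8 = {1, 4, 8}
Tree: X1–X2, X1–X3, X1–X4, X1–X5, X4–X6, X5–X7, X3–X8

No — bags containing vertex 8 are not connected in the tree.

A tree decomposition must satisfy three properties: every vertex lies in some bag; for every edge, both endpoints lie together in some bag; and for every vertex, the bags containing it form a connected subtree. Here bags containing vertex 8 are not connected in the tree, so the decomposition is invalid.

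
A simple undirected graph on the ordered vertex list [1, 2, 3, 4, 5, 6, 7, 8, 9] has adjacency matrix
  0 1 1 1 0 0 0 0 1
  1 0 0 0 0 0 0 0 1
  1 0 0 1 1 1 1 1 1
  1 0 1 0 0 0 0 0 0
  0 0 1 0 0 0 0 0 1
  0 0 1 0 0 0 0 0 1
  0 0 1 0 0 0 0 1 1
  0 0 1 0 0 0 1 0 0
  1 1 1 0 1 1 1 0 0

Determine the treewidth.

A width-2 tree decomposition is:
Bags: B1 = {1, 3, 4}  B2 = {1, 3, 9}  B3 = {3, 5, 9}  B4 = {3, 7, 9}  B5 = {3, 7, 8}  B6 = {1, 2, 9}  B7 = {3, 6, 9}
Tree: B1–B2, B2–B3, B2–B4, B4–B5, B2–B6, B2–B7
The largest bag has 3 vertices, giving width 2; this decomposition certifies tw(G) ≤ 2. For the lower bound, the 3 vertices {1, 2, 9} are pairwise adjacent, and any tree decomposition puts a clique entirely inside one bag — forcing width ≥ 2. Hence tw(G) = 2 exactly.

2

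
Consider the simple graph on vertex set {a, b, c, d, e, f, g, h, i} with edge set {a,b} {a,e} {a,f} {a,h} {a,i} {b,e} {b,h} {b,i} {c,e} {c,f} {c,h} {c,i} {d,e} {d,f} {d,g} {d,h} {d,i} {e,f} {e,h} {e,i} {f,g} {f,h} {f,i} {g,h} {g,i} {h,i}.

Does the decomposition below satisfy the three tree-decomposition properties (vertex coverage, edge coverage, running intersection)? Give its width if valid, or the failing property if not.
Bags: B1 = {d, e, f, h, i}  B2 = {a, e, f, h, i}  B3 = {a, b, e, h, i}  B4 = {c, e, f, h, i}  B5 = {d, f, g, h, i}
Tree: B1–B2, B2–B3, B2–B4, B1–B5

Yes; width 4.

Every vertex of G appears in some bag (union = {a, b, c, d, e, f, g, h, i}); every edge is covered by a bag; and for each vertex v the set of bags containing v is connected in the bag tree. The decomposition is therefore valid. The largest bag has 5 vertices, so the width is 4.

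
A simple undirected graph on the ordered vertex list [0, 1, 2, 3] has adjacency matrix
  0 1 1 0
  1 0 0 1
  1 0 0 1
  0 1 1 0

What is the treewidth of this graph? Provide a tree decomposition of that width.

Treewidth 2.
One such decomposition:
Bags: B1 = {0, 2, 3}  B2 = {0, 1, 3}
Tree: B1–B2

Each bag holds 3 vertices, so the decomposition has width 2, which upper-bounds the treewidth. Since 0–2–3–1–0 is a cycle in G, G is not acyclic. Forests are exactly the graphs of treewidth ≤ 1, so tw(G) ≥ 2. Hence tw(G) = 2 exactly.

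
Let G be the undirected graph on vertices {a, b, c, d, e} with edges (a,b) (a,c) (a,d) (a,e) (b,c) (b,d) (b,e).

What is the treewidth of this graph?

2

A width-2 tree decomposition is:
Bags: B1 = {a, b, d}  B2 = {a, b, c}  B3 = {a, b, e}
Tree: B1–B2, B2–B3
The largest bag has 3 vertices, giving width 2; this decomposition certifies tw(G) ≤ 2. For the lower bound, the 3 vertices {a, b, d} are pairwise adjacent, and any tree decomposition puts a clique entirely inside one bag — forcing width ≥ 2. Therefore the treewidth is 2.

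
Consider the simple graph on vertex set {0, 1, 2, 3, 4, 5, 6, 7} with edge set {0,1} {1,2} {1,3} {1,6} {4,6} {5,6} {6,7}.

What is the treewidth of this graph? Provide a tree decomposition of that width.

Each bag holds 2 vertices, so the decomposition has width 1, which upper-bounds the treewidth. Any graph with an edge has treewidth ≥ 1, and G has the edge 6–7. Combining the bounds, tw(G) = 1.

Treewidth 1.
Bags: B1 = {6, 7}  B2 = {4, 6}  B3 = {5, 6}  B4 = {1, 6}  B5 = {0, 1}  B6 = {1, 2}  B7 = {1, 3}
Tree: B1–B2, B2–B3, B3–B4, B4–B5, B5–B6, B5–B7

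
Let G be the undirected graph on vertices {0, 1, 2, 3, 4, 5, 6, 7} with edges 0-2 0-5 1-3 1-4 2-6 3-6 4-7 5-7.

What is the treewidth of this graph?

A width-2 tree decomposition is:
Bags: B1 = {0, 2, 5}  B2 = {2, 5, 7}  B3 = {2, 4, 7}  B4 = {1, 2, 4}  B5 = {1, 2, 3}  B6 = {2, 3, 6}
Tree: B1–B2, B2–B3, B3–B4, B4–B5, B5–B6
The largest bag has 3 vertices, giving width 2; this decomposition certifies tw(G) ≤ 2. For the lower bound, G contains the cycle 2–0–5–7–4–1–3–6–2, so G is not a forest; only forests have treewidth ≤ 1, hence tw(G) ≥ 2. Hence tw(G) = 2 exactly.

2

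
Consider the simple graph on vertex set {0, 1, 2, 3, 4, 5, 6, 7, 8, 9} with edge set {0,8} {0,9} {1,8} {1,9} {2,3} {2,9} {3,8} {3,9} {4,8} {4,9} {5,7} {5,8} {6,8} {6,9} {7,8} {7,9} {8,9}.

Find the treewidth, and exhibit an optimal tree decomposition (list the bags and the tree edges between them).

Treewidth 2.
One such decomposition:
Bags: B1 = {0, 8, 9}  B2 = {3, 8, 9}  B3 = {6, 8, 9}  B4 = {7, 8, 9}  B5 = {1, 8, 9}  B6 = {5, 7, 8}  B7 = {2, 3, 9}  B8 = {4, 8, 9}
Tree: B1–B2, B2–B3, B3–B4, B3–B5, B4–B6, B2–B7, B5–B8

Each bag holds 3 vertices, so the decomposition has width 2, which upper-bounds the treewidth. For the lower bound, the 3 vertices {0, 8, 9} are pairwise adjacent, and any tree decomposition puts a clique entirely inside one bag — forcing width ≥ 2. The upper and lower bounds meet at 2, so that is the treewidth.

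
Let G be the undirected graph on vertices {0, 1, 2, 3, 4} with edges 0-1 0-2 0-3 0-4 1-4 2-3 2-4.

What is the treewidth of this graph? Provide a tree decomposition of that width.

Every bag has size at most 3, so the width is 3 − 1 = 2 and tw(G) ≤ 2. For the lower bound, the 3 vertices {0, 1, 4} are pairwise adjacent, and any tree decomposition puts a clique entirely inside one bag — forcing width ≥ 2. Hence tw(G) = 2 exactly.

Treewidth 2.
Bags: B1 = {0, 1, 4}  B2 = {0, 2, 4}  B3 = {0, 2, 3}
Tree: B1–B2, B2–B3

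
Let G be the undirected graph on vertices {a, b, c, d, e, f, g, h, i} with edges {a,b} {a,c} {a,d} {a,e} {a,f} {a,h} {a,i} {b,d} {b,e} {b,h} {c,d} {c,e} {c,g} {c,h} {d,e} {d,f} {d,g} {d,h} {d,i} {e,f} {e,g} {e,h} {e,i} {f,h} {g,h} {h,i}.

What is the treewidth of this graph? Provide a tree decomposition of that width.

Treewidth 4.
Bags: B1 = {a, c, d, e, h}  B2 = {a, d, e, f, h}  B3 = {c, d, e, g, h}  B4 = {a, d, e, h, i}  B5 = {a, b, d, e, h}
Tree: B1–B2, B1–B3, B2–B4, B1–B5

The largest bag has 5 vertices, giving width 4; this decomposition certifies tw(G) ≤ 4. On the other hand G contains the 5-clique {c, d, e, g, h}. A clique must lie in a single bag of any decomposition, so no decomposition can have width below 4. Therefore the treewidth is 4.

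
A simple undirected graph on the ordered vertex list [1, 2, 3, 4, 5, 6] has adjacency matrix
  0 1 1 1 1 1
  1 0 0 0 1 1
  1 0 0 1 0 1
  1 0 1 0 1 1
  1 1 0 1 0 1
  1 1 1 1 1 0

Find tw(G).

3

A width-3 tree decomposition is:
Bags: B1 = {1, 4, 5, 6}  B2 = {1, 3, 4, 6}  B3 = {1, 2, 5, 6}
Tree: B1–B2, B1–B3
Every bag has size at most 4, so the width is 4 − 1 = 3 and tw(G) ≤ 3. Conversely, {1, 2, 5, 6} is a clique of size 4, and the vertices of any clique must share a bag in every tree decomposition; so some bag has ≥ 4 vertices and tw(G) ≥ 3. Combining the bounds, tw(G) = 3.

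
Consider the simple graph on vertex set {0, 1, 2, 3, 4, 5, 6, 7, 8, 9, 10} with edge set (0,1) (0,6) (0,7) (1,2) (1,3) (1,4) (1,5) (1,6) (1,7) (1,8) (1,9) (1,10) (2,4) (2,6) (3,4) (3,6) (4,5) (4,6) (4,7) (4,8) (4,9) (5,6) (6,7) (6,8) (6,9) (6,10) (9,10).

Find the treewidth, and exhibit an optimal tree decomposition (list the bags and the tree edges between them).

Treewidth 3.
Bags: B1 = {1, 3, 4, 6}  B2 = {1, 4, 5, 6}  B3 = {1, 4, 6, 7}  B4 = {1, 4, 6, 9}  B5 = {1, 4, 6, 8}  B6 = {1, 6, 9, 10}  B7 = {0, 1, 6, 7}  B8 = {1, 2, 4, 6}
Tree: B1–B2, B2–B3, B2–B4, B4–B5, B4–B6, B3–B7, B2–B8

Every bag has size at most 4, so the width is 4 − 1 = 3 and tw(G) ≤ 3. For the lower bound, the 4 vertices {0, 1, 6, 7} are pairwise adjacent, and any tree decomposition puts a clique entirely inside one bag — forcing width ≥ 3. Combining the bounds, tw(G) = 3.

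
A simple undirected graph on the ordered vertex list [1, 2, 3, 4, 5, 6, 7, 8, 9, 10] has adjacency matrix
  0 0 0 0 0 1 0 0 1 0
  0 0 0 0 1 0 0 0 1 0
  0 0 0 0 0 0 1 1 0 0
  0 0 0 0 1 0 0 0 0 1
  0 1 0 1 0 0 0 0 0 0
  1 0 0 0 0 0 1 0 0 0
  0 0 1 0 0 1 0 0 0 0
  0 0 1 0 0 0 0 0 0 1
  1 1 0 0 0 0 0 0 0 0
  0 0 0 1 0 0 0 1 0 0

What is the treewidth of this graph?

A width-2 tree decomposition is:
Bags: B1 = {1, 6, 7}  B2 = {1, 7, 9}  B3 = {2, 7, 9}  B4 = {2, 5, 7}  B5 = {4, 5, 7}  B6 = {4, 7, 10}  B7 = {7, 8, 10}  B8 = {3, 7, 8}
Tree: B1–B2, B2–B3, B3–B4, B4–B5, B5–B6, B6–B7, B7–B8
Each bag holds 3 vertices, so the decomposition has width 2, which upper-bounds the treewidth. The edges 7–6–1–9–2–5–4–10–8–3–7 form a cycle, so G is not a tree and its treewidth is at least 2. Therefore the treewidth is 2.

2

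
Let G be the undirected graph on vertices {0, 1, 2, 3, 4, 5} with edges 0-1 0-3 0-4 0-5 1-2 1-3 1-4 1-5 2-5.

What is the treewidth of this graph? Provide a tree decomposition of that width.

Treewidth 2.
One optimal decomposition is:
Bags: B1 = {0, 1, 5}  B2 = {0, 1, 3}  B3 = {1, 2, 5}  B4 = {0, 1, 4}
Tree: B1–B2, B1–B3, B2–B4

Each bag holds 3 vertices, so the decomposition has width 2, which upper-bounds the treewidth. For the lower bound, the 3 vertices {0, 1, 3} are pairwise adjacent, and any tree decomposition puts a clique entirely inside one bag — forcing width ≥ 2. The upper and lower bounds meet at 2, so that is the treewidth.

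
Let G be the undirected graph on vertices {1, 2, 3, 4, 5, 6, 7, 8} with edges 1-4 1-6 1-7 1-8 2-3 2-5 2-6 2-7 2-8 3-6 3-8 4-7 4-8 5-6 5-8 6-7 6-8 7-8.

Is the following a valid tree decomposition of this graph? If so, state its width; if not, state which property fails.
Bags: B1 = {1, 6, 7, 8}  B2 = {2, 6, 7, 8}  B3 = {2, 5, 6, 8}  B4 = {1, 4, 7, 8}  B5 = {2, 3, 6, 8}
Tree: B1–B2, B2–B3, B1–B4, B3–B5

Checking the three conditions: (i) the bags cover all of {1, 2, 3, 4, 5, 6, 7, 8}; (ii) for each edge, some bag contains both endpoints; (iii) the bags containing any fixed vertex form a subtree. All hold, so the decomposition is valid with width 4 − 1 = 3.

Yes; width 3.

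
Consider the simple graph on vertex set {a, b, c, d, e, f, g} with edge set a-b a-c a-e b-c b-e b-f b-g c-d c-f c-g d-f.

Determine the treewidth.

A width-2 tree decomposition is:
Bags: B1 = {a, b, e}  B2 = {a, b, c}  B3 = {b, c, f}  B4 = {c, d, f}  B5 = {b, c, g}
Tree: B1–B2, B2–B3, B3–B4, B3–B5
Every bag has size at most 3, so the width is 3 − 1 = 2 and tw(G) ≤ 2. Conversely, {a, b, e} is a clique of size 3, and the vertices of any clique must share a bag in every tree decomposition; so some bag has ≥ 3 vertices and tw(G) ≥ 2. Therefore the treewidth is 2.

2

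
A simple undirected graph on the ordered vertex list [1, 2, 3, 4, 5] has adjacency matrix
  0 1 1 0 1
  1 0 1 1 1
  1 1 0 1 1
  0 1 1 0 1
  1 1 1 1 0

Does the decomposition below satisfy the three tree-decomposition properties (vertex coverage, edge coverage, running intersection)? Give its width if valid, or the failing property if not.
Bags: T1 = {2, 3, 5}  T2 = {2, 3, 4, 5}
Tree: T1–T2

A tree decomposition must satisfy three properties: every vertex lies in some bag; for every edge, both endpoints lie together in some bag; and for every vertex, the bags containing it form a connected subtree. Here vertex 1 appears in no bag, so the decomposition is invalid.

No — vertex 1 appears in no bag.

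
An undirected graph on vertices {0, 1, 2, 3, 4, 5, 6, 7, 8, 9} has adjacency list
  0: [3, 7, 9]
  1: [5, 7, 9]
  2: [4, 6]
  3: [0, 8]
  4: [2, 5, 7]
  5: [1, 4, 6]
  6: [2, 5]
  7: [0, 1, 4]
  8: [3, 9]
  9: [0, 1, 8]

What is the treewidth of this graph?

A width-2 tree decomposition is:
Bags: B1 = {0, 3, 8}  B2 = {0, 8, 9}  B3 = {0, 7, 9}  B4 = {1, 7, 9}  B5 = {1, 4, 7}  B6 = {1, 4, 5}  B7 = {2, 4, 5}  B8 = {2, 5, 6}
Tree: B1–B2, B2–B3, B3–B4, B4–B5, B5–B6, B6–B7, B7–B8
The largest bag has 3 vertices, giving width 2; this decomposition certifies tw(G) ≤ 2. Since 3–8–9–0–3 is a cycle in G, G is not acyclic. Forests are exactly the graphs of treewidth ≤ 1, so tw(G) ≥ 2. The upper and lower bounds meet at 2, so that is the treewidth.

2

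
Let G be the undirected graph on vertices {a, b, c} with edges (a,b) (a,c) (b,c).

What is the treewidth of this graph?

A width-2 tree decomposition is:
Bags: B1 = {a, b, c}
Tree: (single bag)
A single bag containing all 3 vertices is trivially a valid decomposition of width 2. Conversely, {a, b, c} is a clique of size 3, and the vertices of any clique must share a bag in every tree decomposition; so some bag has ≥ 3 vertices and tw(G) ≥ 2. Therefore the treewidth is 2.

2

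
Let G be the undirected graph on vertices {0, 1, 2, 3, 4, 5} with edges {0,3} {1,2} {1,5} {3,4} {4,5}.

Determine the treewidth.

1

A width-1 tree decomposition is:
Bags: B1 = {0, 3}  B2 = {3, 4}  B3 = {4, 5}  B4 = {1, 5}  B5 = {1, 2}
Tree: B1–B2, B2–B3, B3–B4, B4–B5
Each bag holds 2 vertices, so the decomposition has width 1, which upper-bounds the treewidth. G has an edge, so its treewidth is at least 1. Combining the bounds, tw(G) = 1.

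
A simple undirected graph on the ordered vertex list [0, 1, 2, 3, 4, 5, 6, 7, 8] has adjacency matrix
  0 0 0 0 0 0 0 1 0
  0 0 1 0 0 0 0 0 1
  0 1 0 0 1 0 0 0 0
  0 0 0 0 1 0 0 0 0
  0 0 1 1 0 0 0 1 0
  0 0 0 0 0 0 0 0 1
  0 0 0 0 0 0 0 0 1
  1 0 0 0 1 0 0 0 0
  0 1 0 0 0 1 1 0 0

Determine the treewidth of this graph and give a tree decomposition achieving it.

Treewidth 1.
One optimal decomposition is:
Bags: B1 = {6, 8}  B2 = {1, 8}  B3 = {1, 2}  B4 = {2, 4}  B5 = {3, 4}  B6 = {4, 7}  B7 = {5, 8}  B8 = {0, 7}
Tree: B1–B2, B2–B3, B3–B4, B4–B5, B4–B6, B1–B7, B6–B8

The largest bag has 2 vertices, giving width 1; this decomposition certifies tw(G) ≤ 1. Since G has at least one edge (e.g. 6–8), it is not an edgeless graph, so tw(G) ≥ 1. Hence tw(G) = 1 exactly.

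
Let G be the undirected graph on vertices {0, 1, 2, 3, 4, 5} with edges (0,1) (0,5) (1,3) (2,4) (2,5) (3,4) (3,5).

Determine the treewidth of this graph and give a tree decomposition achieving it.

Each bag holds 3 vertices, so the decomposition has width 2, which upper-bounds the treewidth. Since 1–0–5–3–1 is a cycle in G, G is not acyclic. Forests are exactly the graphs of treewidth ≤ 1, so tw(G) ≥ 2. Therefore the treewidth is 2.

Treewidth 2.
Bags: B1 = {0, 1, 3}  B2 = {0, 3, 5}  B3 = {3, 4, 5}  B4 = {2, 4, 5}
Tree: B1–B2, B2–B3, B3–B4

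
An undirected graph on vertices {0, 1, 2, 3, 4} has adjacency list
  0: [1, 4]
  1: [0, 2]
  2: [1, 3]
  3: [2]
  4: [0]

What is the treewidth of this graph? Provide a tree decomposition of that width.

The largest bag has 2 vertices, giving width 1; this decomposition certifies tw(G) ≤ 1. Since G has at least one edge (e.g. 3–2), it is not an edgeless graph, so tw(G) ≥ 1. Hence tw(G) = 1 exactly.

Treewidth 1.
Bags: B1 = {2, 3}  B2 = {1, 2}  B3 = {0, 1}  B4 = {0, 4}
Tree: B1–B2, B2–B3, B3–B4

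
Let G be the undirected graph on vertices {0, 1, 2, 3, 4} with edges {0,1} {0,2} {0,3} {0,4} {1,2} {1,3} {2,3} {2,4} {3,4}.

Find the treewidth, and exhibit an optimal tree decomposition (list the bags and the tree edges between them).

The largest bag has 4 vertices, giving width 3; this decomposition certifies tw(G) ≤ 3. On the other hand G contains the 4-clique {0, 1, 2, 3}. A clique must lie in a single bag of any decomposition, so no decomposition can have width below 3. Combining the bounds, tw(G) = 3.

Treewidth 3.
Bags: B1 = {0, 2, 3, 4}  B2 = {0, 1, 2, 3}
Tree: B1–B2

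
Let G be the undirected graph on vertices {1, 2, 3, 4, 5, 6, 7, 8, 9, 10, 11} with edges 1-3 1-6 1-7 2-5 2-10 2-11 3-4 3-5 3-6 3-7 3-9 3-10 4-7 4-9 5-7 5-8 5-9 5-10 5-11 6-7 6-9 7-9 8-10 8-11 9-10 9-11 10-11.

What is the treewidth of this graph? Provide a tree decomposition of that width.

Every bag has size at most 4, so the width is 4 − 1 = 3 and tw(G) ≤ 3. Conversely, {5, 8, 10, 11} is a clique of size 4, and the vertices of any clique must share a bag in every tree decomposition; so some bag has ≥ 4 vertices and tw(G) ≥ 3. Hence tw(G) = 3 exactly.

Treewidth 3.
Bags: B1 = {5, 9, 10, 11}  B2 = {5, 8, 10, 11}  B3 = {3, 5, 9, 10}  B4 = {3, 5, 7, 9}  B5 = {2, 5, 10, 11}  B6 = {3, 6, 7, 9}  B7 = {3, 4, 7, 9}  B8 = {1, 3, 6, 7}
Tree: B1–B2, B1–B3, B3–B4, B2–B5, B4–B6, B4–B7, B6–B8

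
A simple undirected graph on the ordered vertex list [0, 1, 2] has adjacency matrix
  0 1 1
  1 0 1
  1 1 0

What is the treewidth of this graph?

2

A width-2 tree decomposition is:
Bags: B1 = {0, 1, 2}
Tree: (single bag)
With just one bag of size 3, the width is 3 − 1 = 2, so tw(G) ≤ 2. Conversely, {0, 1, 2} is a clique of size 3, and the vertices of any clique must share a bag in every tree decomposition; so some bag has ≥ 3 vertices and tw(G) ≥ 2. Combining the bounds, tw(G) = 2.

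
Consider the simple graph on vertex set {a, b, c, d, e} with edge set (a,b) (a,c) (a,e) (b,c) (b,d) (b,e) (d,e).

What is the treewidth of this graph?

2

A width-2 tree decomposition is:
Bags: B1 = {a, b, e}  B2 = {b, d, e}  B3 = {a, b, c}
Tree: B1–B2, B1–B3
Every bag has size at most 3, so the width is 3 − 1 = 2 and tw(G) ≤ 2. On the other hand G contains the 3-clique {b, d, e}. A clique must lie in a single bag of any decomposition, so no decomposition can have width below 2. Therefore the treewidth is 2.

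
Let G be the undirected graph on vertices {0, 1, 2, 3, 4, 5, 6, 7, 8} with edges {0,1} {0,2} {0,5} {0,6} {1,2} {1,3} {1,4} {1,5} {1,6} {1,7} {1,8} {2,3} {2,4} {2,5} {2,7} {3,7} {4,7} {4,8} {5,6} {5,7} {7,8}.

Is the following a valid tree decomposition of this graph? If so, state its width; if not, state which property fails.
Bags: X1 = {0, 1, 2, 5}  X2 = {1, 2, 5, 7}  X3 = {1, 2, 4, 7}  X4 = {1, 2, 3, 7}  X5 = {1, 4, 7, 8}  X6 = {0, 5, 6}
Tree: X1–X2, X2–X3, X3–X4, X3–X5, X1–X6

No — edge (1,6) lies in no bag.

A tree decomposition must satisfy three properties: every vertex lies in some bag; for every edge, both endpoints lie together in some bag; and for every vertex, the bags containing it form a connected subtree. Here edge (1,6) lies in no bag, so the decomposition is invalid.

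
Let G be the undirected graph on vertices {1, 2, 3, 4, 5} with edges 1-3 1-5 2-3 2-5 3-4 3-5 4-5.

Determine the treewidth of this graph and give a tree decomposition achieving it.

Each bag holds 3 vertices, so the decomposition has width 2, which upper-bounds the treewidth. Conversely, {1, 3, 5} is a clique of size 3, and the vertices of any clique must share a bag in every tree decomposition; so some bag has ≥ 3 vertices and tw(G) ≥ 2. Combining the bounds, tw(G) = 2.

Treewidth 2.
One such decomposition:
Bags: B1 = {1, 3, 5}  B2 = {2, 3, 5}  B3 = {3, 4, 5}
Tree: B1–B2, B1–B3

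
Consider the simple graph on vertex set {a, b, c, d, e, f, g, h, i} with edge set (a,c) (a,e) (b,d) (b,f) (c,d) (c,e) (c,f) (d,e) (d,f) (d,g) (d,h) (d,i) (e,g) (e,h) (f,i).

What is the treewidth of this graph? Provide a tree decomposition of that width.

Treewidth 2.
One such decomposition:
Bags: B1 = {c, d, e}  B2 = {c, d, f}  B3 = {a, c, e}  B4 = {d, e, g}  B5 = {d, f, i}  B6 = {b, d, f}  B7 = {d, e, h}
Tree: B1–B2, B1–B3, B1–B4, B2–B5, B2–B6, B4–B7

Each bag holds 3 vertices, so the decomposition has width 2, which upper-bounds the treewidth. On the other hand G contains the 3-clique {d, e, g}. A clique must lie in a single bag of any decomposition, so no decomposition can have width below 2. Hence tw(G) = 2 exactly.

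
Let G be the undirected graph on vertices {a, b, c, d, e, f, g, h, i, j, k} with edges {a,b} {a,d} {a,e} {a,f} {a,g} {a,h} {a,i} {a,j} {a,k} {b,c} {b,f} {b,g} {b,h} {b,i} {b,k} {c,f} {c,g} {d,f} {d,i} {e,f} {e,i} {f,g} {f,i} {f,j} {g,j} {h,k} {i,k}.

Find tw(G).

3

A width-3 tree decomposition is:
Bags: B1 = {a, b, f, g}  B2 = {a, b, f, i}  B3 = {a, f, g, j}  B4 = {b, c, f, g}  B5 = {a, b, i, k}  B6 = {a, b, h, k}  B7 = {a, d, f, i}  B8 = {a, e, f, i}
Tree: B1–B2, B1–B3, B1–B4, B2–B5, B5–B6, B2–B7, B7–B8
Each bag holds 4 vertices, so the decomposition has width 3, which upper-bounds the treewidth. Conversely, {b, c, f, g} is a clique of size 4, and the vertices of any clique must share a bag in every tree decomposition; so some bag has ≥ 4 vertices and tw(G) ≥ 3. Therefore the treewidth is 3.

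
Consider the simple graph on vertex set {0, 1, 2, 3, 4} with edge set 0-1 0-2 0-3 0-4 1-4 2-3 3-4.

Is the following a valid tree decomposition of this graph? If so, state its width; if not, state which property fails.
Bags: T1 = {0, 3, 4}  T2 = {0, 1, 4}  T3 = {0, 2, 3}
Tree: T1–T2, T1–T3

Every vertex of G appears in some bag (union = {0, 1, 2, 3, 4}); every edge is covered by a bag; and for each vertex v the set of bags containing v is connected in the bag tree. The decomposition is therefore valid. The largest bag has 3 vertices, so the width is 2.

Yes; width 2.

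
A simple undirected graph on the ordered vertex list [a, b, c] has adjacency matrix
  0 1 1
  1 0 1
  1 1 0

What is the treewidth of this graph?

A width-2 tree decomposition is:
Bags: B1 = {a, b, c}
Tree: (single bag)
A single bag containing all 3 vertices is trivially a valid decomposition of width 2. On the other hand G contains the 3-clique {a, b, c}. A clique must lie in a single bag of any decomposition, so no decomposition can have width below 2. Hence tw(G) = 2 exactly.

2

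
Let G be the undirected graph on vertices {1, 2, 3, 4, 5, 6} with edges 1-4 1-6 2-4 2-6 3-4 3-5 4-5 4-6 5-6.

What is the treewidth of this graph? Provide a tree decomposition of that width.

The largest bag has 3 vertices, giving width 2; this decomposition certifies tw(G) ≤ 2. Conversely, {3, 4, 5} is a clique of size 3, and the vertices of any clique must share a bag in every tree decomposition; so some bag has ≥ 3 vertices and tw(G) ≥ 2. Therefore the treewidth is 2.

Treewidth 2.
One optimal decomposition is:
Bags: B1 = {4, 5, 6}  B2 = {2, 4, 6}  B3 = {3, 4, 5}  B4 = {1, 4, 6}
Tree: B1–B2, B1–B3, B2–B4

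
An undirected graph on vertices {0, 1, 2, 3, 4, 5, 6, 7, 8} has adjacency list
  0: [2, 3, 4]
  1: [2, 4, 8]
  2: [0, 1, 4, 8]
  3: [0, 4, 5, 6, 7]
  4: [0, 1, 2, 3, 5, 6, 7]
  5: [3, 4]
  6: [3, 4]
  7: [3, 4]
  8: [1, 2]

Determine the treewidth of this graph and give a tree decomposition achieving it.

Treewidth 2.
Bags: B1 = {1, 2, 4}  B2 = {0, 2, 4}  B3 = {0, 3, 4}  B4 = {3, 4, 7}  B5 = {3, 4, 5}  B6 = {1, 2, 8}  B7 = {3, 4, 6}
Tree: B1–B2, B2–B3, B3–B4, B4–B5, B1–B6, B5–B7

Every bag has size at most 3, so the width is 3 − 1 = 2 and tw(G) ≤ 2. For the lower bound, the 3 vertices {1, 2, 8} are pairwise adjacent, and any tree decomposition puts a clique entirely inside one bag — forcing width ≥ 2. Combining the bounds, tw(G) = 2.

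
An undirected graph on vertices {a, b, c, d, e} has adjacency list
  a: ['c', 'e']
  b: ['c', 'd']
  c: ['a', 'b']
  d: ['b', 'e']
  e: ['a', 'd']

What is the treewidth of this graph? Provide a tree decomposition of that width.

Each bag holds 3 vertices, so the decomposition has width 2, which upper-bounds the treewidth. Since c–a–e–d–b–c is a cycle in G, G is not acyclic. Forests are exactly the graphs of treewidth ≤ 1, so tw(G) ≥ 2. Combining the bounds, tw(G) = 2.

Treewidth 2.
One optimal decomposition is:
Bags: B1 = {a, c, e}  B2 = {c, d, e}  B3 = {b, c, d}
Tree: B1–B2, B2–B3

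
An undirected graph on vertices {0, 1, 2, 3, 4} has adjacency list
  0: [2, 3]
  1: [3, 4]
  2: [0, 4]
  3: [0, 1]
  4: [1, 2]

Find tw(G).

2

A width-2 tree decomposition is:
Bags: B1 = {1, 2, 4}  B2 = {1, 2, 3}  B3 = {0, 2, 3}
Tree: B1–B2, B2–B3
The largest bag has 3 vertices, giving width 2; this decomposition certifies tw(G) ≤ 2. The edges 2–4–1–3–0–2 form a cycle, so G is not a tree and its treewidth is at least 2. Combining the bounds, tw(G) = 2.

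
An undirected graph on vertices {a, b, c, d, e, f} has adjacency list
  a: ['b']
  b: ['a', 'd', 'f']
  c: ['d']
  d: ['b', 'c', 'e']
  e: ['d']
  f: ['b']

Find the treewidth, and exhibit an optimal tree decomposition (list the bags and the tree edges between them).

Each bag holds 2 vertices, so the decomposition has width 1, which upper-bounds the treewidth. G has an edge, so its treewidth is at least 1. The upper and lower bounds meet at 1, so that is the treewidth.

Treewidth 1.
One such decomposition:
Bags: B1 = {d, e}  B2 = {b, d}  B3 = {a, b}  B4 = {c, d}  B5 = {b, f}
Tree: B1–B2, B2–B3, B1–B4, B3–B5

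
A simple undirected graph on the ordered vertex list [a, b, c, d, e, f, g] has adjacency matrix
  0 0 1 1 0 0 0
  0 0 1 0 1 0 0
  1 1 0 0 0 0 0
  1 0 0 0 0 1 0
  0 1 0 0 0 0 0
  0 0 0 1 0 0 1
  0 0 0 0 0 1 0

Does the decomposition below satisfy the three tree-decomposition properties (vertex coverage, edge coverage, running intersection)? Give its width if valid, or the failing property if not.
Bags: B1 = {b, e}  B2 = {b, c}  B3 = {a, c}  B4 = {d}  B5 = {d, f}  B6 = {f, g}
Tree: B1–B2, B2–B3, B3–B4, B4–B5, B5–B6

No — edge (a,d) lies in no bag.

A tree decomposition must satisfy three properties: every vertex lies in some bag; for every edge, both endpoints lie together in some bag; and for every vertex, the bags containing it form a connected subtree. Here edge (a,d) lies in no bag, so the decomposition is invalid.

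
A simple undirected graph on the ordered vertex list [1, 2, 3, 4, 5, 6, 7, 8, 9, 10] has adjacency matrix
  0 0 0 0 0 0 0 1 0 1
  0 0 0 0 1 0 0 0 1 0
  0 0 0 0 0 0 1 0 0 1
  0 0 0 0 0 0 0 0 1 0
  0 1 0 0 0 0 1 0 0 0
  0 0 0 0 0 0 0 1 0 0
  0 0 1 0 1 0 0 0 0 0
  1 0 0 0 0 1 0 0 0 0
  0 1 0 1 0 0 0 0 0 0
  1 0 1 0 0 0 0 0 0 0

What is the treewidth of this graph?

1

A width-1 tree decomposition is:
Bags: B1 = {6, 8}  B2 = {1, 8}  B3 = {1, 10}  B4 = {3, 10}  B5 = {3, 7}  B6 = {5, 7}  B7 = {2, 5}  B8 = {2, 9}  B9 = {4, 9}
Tree: B1–B2, B2–B3, B3–B4, B4–B5, B5–B6, B6–B7, B7–B8, B8–B9
Each bag holds 2 vertices, so the decomposition has width 1, which upper-bounds the treewidth. G has an edge, so its treewidth is at least 1. The upper and lower bounds meet at 1, so that is the treewidth.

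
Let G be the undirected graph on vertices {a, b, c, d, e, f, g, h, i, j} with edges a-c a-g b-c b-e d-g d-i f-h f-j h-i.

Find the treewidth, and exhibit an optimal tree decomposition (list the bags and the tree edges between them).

The largest bag has 2 vertices, giving width 1; this decomposition certifies tw(G) ≤ 1. Since G has at least one edge (e.g. j–f), it is not an edgeless graph, so tw(G) ≥ 1. Hence tw(G) = 1 exactly.

Treewidth 1.
Bags: B1 = {f, j}  B2 = {f, h}  B3 = {h, i}  B4 = {d, i}  B5 = {d, g}  B6 = {a, g}  B7 = {a, c}  B8 = {b, c}  B9 = {b, e}
Tree: B1–B2, B2–B3, B3–B4, B4–B5, B5–B6, B6–B7, B7–B8, B8–B9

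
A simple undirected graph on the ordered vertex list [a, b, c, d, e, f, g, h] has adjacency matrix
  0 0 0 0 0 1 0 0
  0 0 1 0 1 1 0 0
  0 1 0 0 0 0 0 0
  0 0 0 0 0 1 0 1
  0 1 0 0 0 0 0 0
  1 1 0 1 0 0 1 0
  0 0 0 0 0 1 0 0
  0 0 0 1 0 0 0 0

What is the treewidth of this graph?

A width-1 tree decomposition is:
Bags: B1 = {b, f}  B2 = {a, f}  B3 = {b, c}  B4 = {f, g}  B5 = {d, f}  B6 = {b, e}  B7 = {d, h}
Tree: B1–B2, B1–B3, B1–B4, B2–B5, B1–B6, B5–B7
The largest bag has 2 vertices, giving width 1; this decomposition certifies tw(G) ≤ 1. Since G has at least one edge (e.g. b–f), it is not an edgeless graph, so tw(G) ≥ 1. Therefore the treewidth is 1.

1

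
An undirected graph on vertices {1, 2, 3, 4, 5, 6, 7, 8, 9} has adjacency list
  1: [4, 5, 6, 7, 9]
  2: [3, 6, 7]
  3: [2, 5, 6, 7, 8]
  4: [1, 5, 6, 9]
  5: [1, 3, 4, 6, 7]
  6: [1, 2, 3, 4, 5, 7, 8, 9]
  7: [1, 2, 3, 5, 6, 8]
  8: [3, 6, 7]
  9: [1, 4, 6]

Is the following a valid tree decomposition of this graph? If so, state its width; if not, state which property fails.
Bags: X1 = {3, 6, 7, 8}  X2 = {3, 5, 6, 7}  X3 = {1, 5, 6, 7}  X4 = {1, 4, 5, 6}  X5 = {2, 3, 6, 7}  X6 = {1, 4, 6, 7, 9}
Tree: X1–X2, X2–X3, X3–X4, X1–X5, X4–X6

No — bags containing vertex 7 are not connected in the tree.

A tree decomposition must satisfy three properties: every vertex lies in some bag; for every edge, both endpoints lie together in some bag; and for every vertex, the bags containing it form a connected subtree. Here bags containing vertex 7 are not connected in the tree, so the decomposition is invalid.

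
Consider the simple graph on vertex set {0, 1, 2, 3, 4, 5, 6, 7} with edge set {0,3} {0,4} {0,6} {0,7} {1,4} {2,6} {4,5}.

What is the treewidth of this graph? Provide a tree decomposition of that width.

Treewidth 1.
One optimal decomposition is:
Bags: B1 = {0, 4}  B2 = {1, 4}  B3 = {0, 3}  B4 = {0, 6}  B5 = {4, 5}  B6 = {0, 7}  B7 = {2, 6}
Tree: B1–B2, B1–B3, B1–B4, B2–B5, B4–B6, B4–B7

The largest bag has 2 vertices, giving width 1; this decomposition certifies tw(G) ≤ 1. Any graph with an edge has treewidth ≥ 1, and G has the edge 4–0. Combining the bounds, tw(G) = 1.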